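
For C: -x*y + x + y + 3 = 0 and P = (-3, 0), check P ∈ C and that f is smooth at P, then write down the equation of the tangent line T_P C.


Tangent line at P: x + 4*y + 3 = 0.

Step 1: f(-3, 0) = 0, so P lies on C.
Step 2: partial derivatives
  f_x(x, y) = 1 - y, f_y(x, y) = 1 - x.
  f_x(P) = 1, f_y(P) = 4 (gradient nonzero, so P is smooth).
Step 3: tangent line at P: 1·(x − -3) + 4·(y − 0) = 0.
Expanding: x + 4*y + 3 = 0.


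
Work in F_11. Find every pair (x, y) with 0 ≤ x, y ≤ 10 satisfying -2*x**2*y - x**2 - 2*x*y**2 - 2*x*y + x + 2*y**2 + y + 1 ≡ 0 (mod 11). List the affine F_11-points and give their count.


Affine F_11-points: {(0, 2), (0, 3), (1, 4), (2, 4), (2, 7), (3, 3), (3, 5), (4, 0), (4, 10), (6, 7), (6, 10), (8, 0)}; count = 12.

For each of the 121 pairs (x, y) ∈ F_11², evaluate f(x, y) mod 11. Record the zeros.
  x = 0: [0↦1, 1↦4, 2↦0, 3↦0, 4↦4, 5↦1, 6↦2, 7↦7, 8↦5, 9↦7, 10↦2]  zeros at y ∈ {2, 3}
  x = 1: [0↦1, 1↦9, 2↦6, 3↦3, 4↦0, 5↦8, 6↦5, 7↦2, 8↦10, 9↦7, 10↦4]  zeros at y ∈ {4}
  x = 2: [0↦10, 1↦8, 2↦2, 3↦3, 4↦0, 5↦4, 6↦4, 7↦0, 8↦3, 9↦2, 10↦8]  zeros at y ∈ {4, 7}
  x = 3: [0↦6, 1↦1, 2↦10, 3↦0, 4↦4, 5↦0, 6↦10, 7↦1, 8↦6, 9↦3, 10↦3]  zeros at y ∈ {3, 5}
  x = 4: [0↦0, 1↦10, 2↦8, 3↦5, 4↦1, 5↦7, 6↦1, 7↦5, 8↦8, 9↦10, 10↦0]  zeros at y ∈ {0, 10}
  x = 5: [0↦3, 1↦2, 2↦7, 3↦7, 4↦2, 5↦3, 6↦10, 7↦1, 8↦9, 9↦1, 10↦10]  zeros at y ∈ ∅
  x = 6: [0↦4, 1↦10, 2↦7, 3↦6, 4↦7, 5↦10, 6↦4, 7↦0, 8↦9, 9↦9, 10↦0]  zeros at y ∈ {7, 10}
  x = 7: [0↦3, 1↦1, 2↦8, 3↦2, 4↦5, 5↦6, 6↦5, 7↦2, 8↦8, 9↦1, 10↦3]  zeros at y ∈ ∅
  x = 8: [0↦0, 1↦8, 2↦10, 3↦6, 4↦7, 5↦2, 6↦2, 7↦7, 8↦6, 9↦10, 10↦8]  zeros at y ∈ {0}
  x = 9: [0↦6, 1↦9, 2↦2, 3↦7, 4↦2, 5↦9, 6↦6, 7↦4, 8↦3, 9↦3, 10↦4]  zeros at y ∈ ∅
  x = 10: [0↦10, 1↦4, 2↦6, 3↦5, 4↦1, 5↦5, 6↦6, 7↦4, 8↦10, 9↦2, 10↦2]  zeros at y ∈ ∅
Collecting zeros: affine points = {(0, 2), (0, 3), (1, 4), (2, 4), (2, 7), (3, 3), (3, 5), (4, 0), (4, 10), (6, 7), (6, 10), (8, 0)}.
Total count |C(F_11)_aff| = 12.


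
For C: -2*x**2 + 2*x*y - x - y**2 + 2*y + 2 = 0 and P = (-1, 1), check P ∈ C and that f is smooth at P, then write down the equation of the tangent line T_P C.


Tangent line at P: 5*x - 2*y + 7 = 0.

Step 1: f(-1, 1) = 0, so P lies on C.
Step 2: partial derivatives
  f_x(x, y) = -4*x + 2*y - 1, f_y(x, y) = 2*x - 2*y + 2.
  f_x(P) = 5, f_y(P) = -2 (gradient nonzero, so P is smooth).
Step 3: tangent line at P: 5·(x − -1) + -2·(y − 1) = 0.
Expanding: 5*x - 2*y + 7 = 0.


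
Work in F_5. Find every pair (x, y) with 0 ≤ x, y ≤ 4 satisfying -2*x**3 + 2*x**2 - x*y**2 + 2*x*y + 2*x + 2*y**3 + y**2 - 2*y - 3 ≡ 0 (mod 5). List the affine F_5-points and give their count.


Affine F_5-points: {(1, 2), (3, 3), (4, 2)}; count = 3.

For each of the 25 pairs (x, y) ∈ F_5², evaluate f(x, y) mod 5. Record the zeros.
  x = 0: [0↦2, 1↦3, 2↦3, 3↦4, 4↦3]  zeros at y ∈ ∅
  x = 1: [0↦4, 1↦1, 2↦0, 3↦3, 4↦2]  zeros at y ∈ {2}
  x = 2: [0↦3, 1↦1, 2↦4, 3↦4, 4↦3]  zeros at y ∈ ∅
  x = 3: [0↦2, 1↦1, 2↦3, 3↦0, 4↦4]  zeros at y ∈ {3}
  x = 4: [0↦4, 1↦4, 2↦0, 3↦4, 4↦3]  zeros at y ∈ {2}
Collecting zeros: affine points = {(1, 2), (3, 3), (4, 2)}.
Total count |C(F_5)_aff| = 3.


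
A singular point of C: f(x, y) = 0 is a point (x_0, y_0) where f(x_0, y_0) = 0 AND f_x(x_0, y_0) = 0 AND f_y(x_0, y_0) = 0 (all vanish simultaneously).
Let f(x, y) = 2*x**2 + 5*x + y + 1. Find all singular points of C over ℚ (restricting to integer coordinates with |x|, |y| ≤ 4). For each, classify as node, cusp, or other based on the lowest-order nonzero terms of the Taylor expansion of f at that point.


No singular points in the scanned grid; C is smooth there.

Compute partial derivatives:
  f_x = 4*x + 5.
  f_y = 1.
f_y = 1 is a nonzero constant, so f_y never vanishes: no point (x, y) can satisfy f = f_x = f_y = 0. In particular no (x, y) ∈ {−4, ..., 4}² is singular; the curve is smooth.


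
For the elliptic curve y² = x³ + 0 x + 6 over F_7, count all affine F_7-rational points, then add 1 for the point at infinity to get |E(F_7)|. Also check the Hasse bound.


Affine points = {(1, 0), (2, 0), (4, 0)}; affine count = 3; |E(F_7)| = 4.

Discriminant check: Δ ∝ 4a³ + 27b² = 4·0³ + 27·6² = 4·0 + 27·36 ≡ 6 (mod 7). Nonzero ⇒ E is nonsingular.
For each x ∈ F_7, compute rhs = x³ + 0·x + 6 mod 7, then count y ∈ F_7 with y² ≡ rhs.
  x = 0: rhs = 6, matching y values: none (0 points).
  x = 1: rhs = 0, matching y values: 0 (1 points).
  x = 2: rhs = 0, matching y values: 0 (1 points).
  x = 3: rhs = 5, matching y values: none (0 points).
  x = 4: rhs = 0, matching y values: 0 (1 points).
  x = 5: rhs = 5, matching y values: none (0 points).
  x = 6: rhs = 5, matching y values: none (0 points).
Total affine count: 3.
Full point count |E(F_7)| = 3 + 1 = 4.
Hasse bound: |4 − (7+1)| = |-4| = 4 ≤ 2√7 ≈ 5.2915 ✓.


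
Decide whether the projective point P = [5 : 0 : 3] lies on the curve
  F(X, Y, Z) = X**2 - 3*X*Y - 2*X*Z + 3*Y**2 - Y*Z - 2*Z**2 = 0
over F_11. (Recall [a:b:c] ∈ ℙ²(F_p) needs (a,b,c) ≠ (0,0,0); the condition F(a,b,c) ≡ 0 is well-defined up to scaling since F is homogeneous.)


F(5,0,3) ≡ 10 (mod 11); P is NOT on the curve.

Evaluate F(5, 0, 3) term-by-term (mod 11).
  X**2 ↦ 1·25·1·1 = 25
  -3*X*Y ↦ -3·5·0·1 = 0
  -2*X*Z ↦ -2·5·1·3 = -30
  3*Y**2 ↦ 3·1·0·1 = 0
  -Y*Z ↦ -1·1·0·3 = 0
  -2*Z**2 ↦ -2·1·1·9 = -18
Sum: F(5, 0, 3) = (25) + (0) + (-30) + (0) + (0) + (-18) = -23.
Reducing mod 11: -23 ≡ 10 (mod 11).
Since F(a, b, c) ≡ 10 ≠ 0 (mod 11), P does NOT lie on the curve.


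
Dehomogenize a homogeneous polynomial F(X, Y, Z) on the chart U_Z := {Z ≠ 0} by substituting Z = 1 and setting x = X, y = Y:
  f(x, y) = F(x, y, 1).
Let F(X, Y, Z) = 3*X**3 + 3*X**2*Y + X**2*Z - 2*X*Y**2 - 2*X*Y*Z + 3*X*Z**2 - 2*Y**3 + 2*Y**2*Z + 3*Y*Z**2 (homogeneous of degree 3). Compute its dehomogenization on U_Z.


f(x, y) = 3*x**3 + 3*x**2*y + x**2 - 2*x*y**2 - 2*x*y + 3*x - 2*y**3 + 2*y**2 + 3*y

On U_Z we set Z = 1. Each monomial c·X^i·Y^j·Z^k in F becomes c·x^i·y^j·1^k = c·x^i·y^j.
Substituting Z = 1: F(X, Y, 1) = 3*x**3 + 3*x**2*y + x**2 - 2*x*y**2 - 2*x*y + 3*x - 2*y**3 + 2*y**2 + 3*y.
Note: deg(f) ≤ deg(F) = 3; strict inequality happens when F is divisible by Z (lost terms).


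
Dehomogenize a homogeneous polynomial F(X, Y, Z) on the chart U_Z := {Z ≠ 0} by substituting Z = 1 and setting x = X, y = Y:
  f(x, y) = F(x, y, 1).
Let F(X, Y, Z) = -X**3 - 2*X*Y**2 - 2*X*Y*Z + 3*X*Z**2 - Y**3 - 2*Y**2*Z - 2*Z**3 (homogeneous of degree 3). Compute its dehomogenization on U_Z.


f(x, y) = -x**3 - 2*x*y**2 - 2*x*y + 3*x - y**3 - 2*y**2 - 2

On U_Z we set Z = 1. Each monomial c·X^i·Y^j·Z^k in F becomes c·x^i·y^j·1^k = c·x^i·y^j.
Substituting Z = 1: F(X, Y, 1) = -x**3 - 2*x*y**2 - 2*x*y + 3*x - y**3 - 2*y**2 - 2.
Note: deg(f) ≤ deg(F) = 3; strict inequality happens when F is divisible by Z (lost terms).


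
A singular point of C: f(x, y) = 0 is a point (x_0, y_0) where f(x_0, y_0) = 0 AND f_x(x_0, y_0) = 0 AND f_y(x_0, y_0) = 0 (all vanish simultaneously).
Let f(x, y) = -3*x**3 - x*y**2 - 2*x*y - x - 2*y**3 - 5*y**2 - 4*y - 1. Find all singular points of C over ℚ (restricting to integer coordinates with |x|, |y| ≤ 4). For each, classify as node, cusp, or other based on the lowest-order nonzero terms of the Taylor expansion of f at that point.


Singular points: {(0, -1)}; classification: cusp.

Compute partial derivatives:
  f_x = -9*x**2 - y**2 - 2*y - 1.
  f_y = -2*x*y - 2*x - 6*y**2 - 10*y - 4.
Scan x_0 ∈ {−4, ..., 4}. For each x_0, f_y(x_0, y) is a polynomial in y; find its integer roots y ∈ {−4, ..., 4}, then test f_x and f at those candidates.
  x = -4: f_y(-4, y) = -6*y**2 - 2*y + 4; vanishes at y ∈ {-1}. (-4, -1): f_x = -144 ≠ 0.
  x = -3: f_y(-3, y) = -6*y**2 - 4*y + 2; vanishes at y ∈ {-1}. (-3, -1): f_x = -81 ≠ 0.
  x = -2: f_y(-2, y) = -6*y**2 - 6*y; vanishes at y ∈ {-1, 0}. (-2, -1): f_x = -36 ≠ 0; (-2, 0): f_x = -37 ≠ 0.
  x = -1: f_y(-1, y) = -6*y**2 - 8*y - 2; vanishes at y ∈ {-1}. (-1, -1): f_x = -9 ≠ 0.
  x = 0: f_y(0, y) = -6*y**2 - 10*y - 4; vanishes at y ∈ {-1}. (0, -1): f_x = 0, f = 0 — SINGULAR.
  x = 1: f_y(1, y) = -6*y**2 - 12*y - 6; vanishes at y ∈ {-1}. (1, -1): f_x = -9 ≠ 0.
  x = 2: f_y(2, y) = -6*y**2 - 14*y - 8; vanishes at y ∈ {-1}. (2, -1): f_x = -36 ≠ 0.
  x = 3: f_y(3, y) = -6*y**2 - 16*y - 10; vanishes at y ∈ {-1}. (3, -1): f_x = -81 ≠ 0.
  x = 4: f_y(4, y) = -6*y**2 - 18*y - 12; vanishes at y ∈ {-2, -1}. (4, -2): f_x = -145 ≠ 0; (4, -1): f_x = -144 ≠ 0.
Only singular point on the grid: (0, -1).
Classify: substitute x = 0 + u, y = -1 + v and expand: f = -3*u**3 - u*v**2 - 2*v**3 + v**2.
No constant or linear terms (consistent with a singular point). Quadratic part: v**2. Cubic part: -3*u**3 - u*v**2 - 2*v**3.
The quadratic part v**2 is a perfect square, so there is a single (double) tangent line v = 0, i.e. y = -1. Restricting the cubic part to that line (v = 0) leaves -3*u**3 ≠ 0, so f is not divisible by v and the branch is v² ≈ 3*u**3 to lowest order — this is a cusp.
Classification: cusp.


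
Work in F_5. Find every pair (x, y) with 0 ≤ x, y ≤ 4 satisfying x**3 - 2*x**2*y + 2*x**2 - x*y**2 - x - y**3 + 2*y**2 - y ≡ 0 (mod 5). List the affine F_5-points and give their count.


Affine F_5-points: {(0, 0), (0, 1), (1, 3), (2, 3), (4, 2)}; count = 5.

For each of the 25 pairs (x, y) ∈ F_5², evaluate f(x, y) mod 5. Record the zeros.
  x = 0: [0↦0, 1↦0, 2↦3, 3↦3, 4↦4]  zeros at y ∈ {0, 1}
  x = 1: [0↦2, 1↦4, 2↦2, 3↦0, 4↦2]  zeros at y ∈ {3}
  x = 2: [0↦4, 1↦4, 2↦3, 3↦0, 4↦4]  zeros at y ∈ {3}
  x = 3: [0↦2, 1↦1, 2↦2, 3↦4, 4↦1]  zeros at y ∈ ∅
  x = 4: [0↦2, 1↦1, 2↦0, 3↦3, 4↦4]  zeros at y ∈ {2}
Collecting zeros: affine points = {(0, 0), (0, 1), (1, 3), (2, 3), (4, 2)}.
Total count |C(F_5)_aff| = 5.


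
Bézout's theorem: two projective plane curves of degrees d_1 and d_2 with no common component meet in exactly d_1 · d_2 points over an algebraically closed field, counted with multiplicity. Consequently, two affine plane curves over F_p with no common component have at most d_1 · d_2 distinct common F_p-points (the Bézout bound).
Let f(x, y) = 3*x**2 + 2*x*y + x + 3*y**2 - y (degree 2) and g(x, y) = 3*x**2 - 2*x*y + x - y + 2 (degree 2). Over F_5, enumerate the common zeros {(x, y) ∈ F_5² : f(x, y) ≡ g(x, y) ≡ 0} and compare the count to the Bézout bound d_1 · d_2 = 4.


Common zeros: {(0, 2)}; count = 1; Bézout bound = 4.

deg(f) = 2, deg(g) = 2, so Bézout bound = 4.
Scan x ∈ F_5. For each x, list the y ∈ F_5 with f(x, y) ≡ 0 and those with g(x, y) ≡ 0 (mod 5); the common zeros in that column are the intersection.
  x = 0: f ≡ 0 at y ∈ {0, 2}; g ≡ 0 at y ∈ {2}; common: {2}.
  x = 1: f ≡ 0 at y ∈ ∅; g ≡ 0 at y ∈ {2}; common: ∅.
  x = 2: f ≡ 0 at y ∈ {1, 3}; g ≡ 0 at y ∈ ∅; common: ∅.
  x = 3: f ≡ 0 at y ∈ {0}; g ≡ 0 at y ∈ {1}; common: ∅.
  x = 4: f ≡ 0 at y ∈ {3}; g ≡ 0 at y ∈ {1}; common: ∅.
Collecting: common zeros = {(0, 2)}, so the count is 1.
Comparison with the Bézout bound: 1 ≤ 4 = deg(f)·deg(g), as expected for curves with no common component (the affine F_5-count falls short of the bound because intersections may lie at infinity, over extension fields, or carry multiplicity).


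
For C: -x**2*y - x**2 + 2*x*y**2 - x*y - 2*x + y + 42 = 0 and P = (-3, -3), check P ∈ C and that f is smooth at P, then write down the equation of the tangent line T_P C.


Tangent line at P: 7*x + 31*y + 114 = 0.

Step 1: f(-3, -3) = 0, so P lies on C.
Step 2: partial derivatives
  f_x(x, y) = -2*x*y - 2*x + 2*y**2 - y - 2, f_y(x, y) = -x**2 + 4*x*y - x + 1.
  f_x(P) = 7, f_y(P) = 31 (gradient nonzero, so P is smooth).
Step 3: tangent line at P: 7·(x − -3) + 31·(y − -3) = 0.
Expanding: 7*x + 31*y + 114 = 0.


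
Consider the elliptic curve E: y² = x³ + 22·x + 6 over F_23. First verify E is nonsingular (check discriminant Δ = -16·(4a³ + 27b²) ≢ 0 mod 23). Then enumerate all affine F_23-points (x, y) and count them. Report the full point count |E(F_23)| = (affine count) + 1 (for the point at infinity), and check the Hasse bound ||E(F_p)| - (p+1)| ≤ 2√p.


Affine points = {(0, 11), (0, 12), (1, 11), (1, 12), (2, 9), (2, 14), (6, 3), (6, 20), (8, 2), (8, 21), (9, 6), (9, 17), (15, 10), (15, 13), (17, 7), (17, 16), (18, 1), (18, 22), (21, 0), (22, 11), (22, 12)}; affine count = 21; |E(F_23)| = 22.

Discriminant check: Δ ∝ 4a³ + 27b² = 4·22³ + 27·6² = 4·10648 + 27·36 ≡ 2 (mod 23). Nonzero ⇒ E is nonsingular.
For each x ∈ F_23, compute rhs = x³ + 22·x + 6 mod 23, then count y ∈ F_23 with y² ≡ rhs.
  x = 0: rhs = 6, matching y values: 11, 12 (2 points).
  x = 1: rhs = 6, matching y values: 11, 12 (2 points).
  x = 2: rhs = 12, matching y values: 9, 14 (2 points).
  x = 3: rhs = 7, matching y values: none (0 points).
  x = 4: rhs = 20, matching y values: none (0 points).
  x = 5: rhs = 11, matching y values: none (0 points).
  x = 6: rhs = 9, matching y values: 3, 20 (2 points).
  x = 7: rhs = 20, matching y values: none (0 points).
  x = 8: rhs = 4, matching y values: 2, 21 (2 points).
  x = 9: rhs = 13, matching y values: 6, 17 (2 points).
  x = 10: rhs = 7, matching y values: none (0 points).
  x = 11: rhs = 15, matching y values: none (0 points).
  x = 12: rhs = 20, matching y values: none (0 points).
  x = 13: rhs = 5, matching y values: none (0 points).
  x = 14: rhs = 22, matching y values: none (0 points).
  x = 15: rhs = 8, matching y values: 10, 13 (2 points).
  x = 16: rhs = 15, matching y values: none (0 points).
  x = 17: rhs = 3, matching y values: 7, 16 (2 points).
  x = 18: rhs = 1, matching y values: 1, 22 (2 points).
  x = 19: rhs = 15, matching y values: none (0 points).
  x = 20: rhs = 5, matching y values: none (0 points).
  x = 21: rhs = 0, matching y values: 0 (1 points).
  x = 22: rhs = 6, matching y values: 11, 12 (2 points).
Total affine count: 21.
Full point count |E(F_23)| = 21 + 1 = 22.
Hasse bound: |22 − (23+1)| = |-2| = 2 ≤ 2√23 ≈ 9.5917 ✓.


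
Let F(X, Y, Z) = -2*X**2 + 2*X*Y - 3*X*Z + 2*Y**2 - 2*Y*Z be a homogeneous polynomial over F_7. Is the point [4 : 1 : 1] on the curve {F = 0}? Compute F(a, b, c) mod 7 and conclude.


F(4,1,1) ≡ 6 (mod 7); P is NOT on the curve.

Evaluate F(4, 1, 1) term-by-term (mod 7).
  -2*X**2 ↦ -2·16·1·1 = -32
  2*X*Y ↦ 2·4·1·1 = 8
  -3*X*Z ↦ -3·4·1·1 = -12
  2*Y**2 ↦ 2·1·1·1 = 2
  -2*Y*Z ↦ -2·1·1·1 = -2
Sum: F(4, 1, 1) = (-32) + (8) + (-12) + (2) + (-2) = -36.
Reducing mod 7: -36 ≡ 6 (mod 7).
Since F(a, b, c) ≡ 6 ≠ 0 (mod 7), P does NOT lie on the curve.


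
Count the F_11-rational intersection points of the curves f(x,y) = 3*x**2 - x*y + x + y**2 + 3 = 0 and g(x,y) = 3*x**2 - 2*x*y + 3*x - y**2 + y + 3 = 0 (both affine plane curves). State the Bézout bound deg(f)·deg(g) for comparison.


Common zeros: {(8, 4)}; count = 1; Bézout bound = 4.

deg(f) = 2, deg(g) = 2, so Bézout bound = 4.
Scan x ∈ F_11. For each x, list the y ∈ F_11 with f(x, y) ≡ 0 and those with g(x, y) ≡ 0 (mod 11); the common zeros in that column are the intersection.
  x = 0: f ≡ 0 at y ∈ ∅; g ≡ 0 at y ∈ ∅; common: ∅.
  x = 1: f ≡ 0 at y ∈ ∅; g ≡ 0 at y ∈ {4, 6}; common: ∅.
  x = 2: f ≡ 0 at y ∈ ∅; g ≡ 0 at y ∈ {2, 6}; common: ∅.
  x = 3: f ≡ 0 at y ∈ {0, 3}; g ≡ 0 at y ∈ {1, 5}; common: ∅.
  x = 4: f ≡ 0 at y ∈ {0, 4}; g ≡ 0 at y ∈ {1, 3}; common: ∅.
  x = 5: f ≡ 0 at y ∈ {2, 3}; g ≡ 0 at y ∈ ∅; common: ∅.
  x = 6: f ≡ 0 at y ∈ ∅; g ≡ 0 at y ∈ ∅; common: ∅.
  x = 7: f ≡ 0 at y ∈ {8, 10}; g ≡ 0 at y ∈ ∅; common: ∅.
  x = 8: f ≡ 0 at y ∈ {4}; g ≡ 0 at y ∈ {3, 4}; common: {4}.
  x = 9: f ≡ 0 at y ∈ ∅; g ≡ 0 at y ∈ ∅; common: ∅.
  x = 10: f ≡ 0 at y ∈ {2, 8}; g ≡ 0 at y ∈ ∅; common: ∅.
Collecting: common zeros = {(8, 4)}, so the count is 1.
Comparison with the Bézout bound: 1 ≤ 4 = deg(f)·deg(g), as expected for curves with no common component (the affine F_11-count falls short of the bound because intersections may lie at infinity, over extension fields, or carry multiplicity).


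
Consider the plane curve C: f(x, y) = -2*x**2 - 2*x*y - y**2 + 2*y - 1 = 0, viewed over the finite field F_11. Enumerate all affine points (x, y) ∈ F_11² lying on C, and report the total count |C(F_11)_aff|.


Affine F_11-points: {(0, 1), (2, 4), (2, 5), (4, 0), (4, 5), (5, 4), (5, 10), (7, 0), (7, 10), (9, 3), (10, 1), (10, 3)}; count = 12.

For each of the 121 pairs (x, y) ∈ F_11², evaluate f(x, y) mod 11. Record the zeros.
  x = 0: [0↦10, 1↦0, 2↦10, 3↦7, 4↦2, 5↦6, 6↦8, 7↦8, 8↦6, 9↦2, 10↦7]  zeros at y ∈ {1}
  x = 1: [0↦8, 1↦7, 2↦4, 3↦10, 4↦3, 5↦5, 6↦5, 7↦3, 8↦10, 9↦4, 10↦7]  zeros at y ∈ ∅
  x = 2: [0↦2, 1↦10, 2↦5, 3↦9, 4↦0, 5↦0, 6↦9, 7↦5, 8↦10, 9↦2, 10↦3]  zeros at y ∈ {4, 5}
  x = 3: [0↦3, 1↦9, 2↦2, 3↦4, 4↦4, 5↦2, 6↦9, 7↦3, 8↦6, 9↦7, 10↦6]  zeros at y ∈ ∅
  x = 4: [0↦0, 1↦4, 2↦6, 3↦6, 4↦4, 5↦0, 6↦5, 7↦8, 8↦9, 9↦8, 10↦5]  zeros at y ∈ {0, 5}
  x = 5: [0↦4, 1↦6, 2↦6, 3↦4, 4↦0, 5↦5, 6↦8, 7↦9, 8↦8, 9↦5, 10↦0]  zeros at y ∈ {4, 10}
  x = 6: [0↦4, 1↦4, 2↦2, 3↦9, 4↦3, 5↦6, 6↦7, 7↦6, 8↦3, 9↦9, 10↦2]  zeros at y ∈ ∅
  x = 7: [0↦0, 1↦9, 2↦5, 3↦10, 4↦2, 5↦3, 6↦2, 7↦10, 8↦5, 9↦9, 10↦0]  zeros at y ∈ {0, 10}
  x = 8: [0↦3, 1↦10, 2↦4, 3↦7, 4↦8, 5↦7, 6↦4, 7↦10, 8↦3, 9↦5, 10↦5]  zeros at y ∈ ∅
  x = 9: [0↦2, 1↦7, 2↦10, 3↦0, 4↦10, 5↦7, 6↦2, 7↦6, 8↦8, 9↦8, 10↦6]  zeros at y ∈ {3}
  x = 10: [0↦8, 1↦0, 2↦1, 3↦0, 4↦8, 5↦3, 6↦7, 7↦9, 8↦9, 9↦7, 10↦3]  zeros at y ∈ {1, 3}
Collecting zeros: affine points = {(0, 1), (2, 4), (2, 5), (4, 0), (4, 5), (5, 4), (5, 10), (7, 0), (7, 10), (9, 3), (10, 1), (10, 3)}.
Total count |C(F_11)_aff| = 12.


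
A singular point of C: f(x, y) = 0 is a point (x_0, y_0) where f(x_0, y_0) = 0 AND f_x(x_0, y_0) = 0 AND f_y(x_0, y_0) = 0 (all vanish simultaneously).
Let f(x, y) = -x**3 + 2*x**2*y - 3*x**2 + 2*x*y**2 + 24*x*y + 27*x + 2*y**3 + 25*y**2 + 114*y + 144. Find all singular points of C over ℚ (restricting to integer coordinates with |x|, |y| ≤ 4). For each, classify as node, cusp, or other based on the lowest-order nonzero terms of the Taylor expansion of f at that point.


Singular points: {(-3, -3)}; classification: cusp.

Compute partial derivatives:
  f_x = -3*x**2 + 4*x*y - 6*x + 2*y**2 + 24*y + 27.
  f_y = 2*x**2 + 4*x*y + 24*x + 6*y**2 + 50*y + 114.
Scan x_0 ∈ {−4, ..., 4}. For each x_0, f_y(x_0, y) is a polynomial in y; find its integer roots y ∈ {−4, ..., 4}, then test f_x and f at those candidates.
  x = -4: f_y(-4, y) = 6*y**2 + 34*y + 50; no integer root y with |y| ≤ 4.
  x = -3: f_y(-3, y) = 6*y**2 + 38*y + 60; vanishes at y ∈ {-3}. (-3, -3): f_x = 0, f = 0 — SINGULAR.
  x = -2: f_y(-2, y) = 6*y**2 + 42*y + 74; no integer root y with |y| ≤ 4.
  x = -1: f_y(-1, y) = 6*y**2 + 46*y + 92; no integer root y with |y| ≤ 4.
  x = 0: f_y(0, y) = 6*y**2 + 50*y + 114; no integer root y with |y| ≤ 4.
  x = 1: f_y(1, y) = 6*y**2 + 54*y + 140; no integer root y with |y| ≤ 4.
  x = 2: f_y(2, y) = 6*y**2 + 58*y + 170; no integer root y with |y| ≤ 4.
  x = 3: f_y(3, y) = 6*y**2 + 62*y + 204; no integer root y with |y| ≤ 4.
  x = 4: f_y(4, y) = 6*y**2 + 66*y + 242; no integer root y with |y| ≤ 4.
Only singular point on the grid: (-3, -3).
Classify: substitute x = -3 + u, y = -3 + v and expand: f = -u**3 + 2*u**2*v + 2*u*v**2 + 2*v**3 + v**2.
No constant or linear terms (consistent with a singular point). Quadratic part: v**2. Cubic part: -u**3 + 2*u**2*v + 2*u*v**2 + 2*v**3.
The quadratic part v**2 is a perfect square, so there is a single (double) tangent line v = 0, i.e. y = -3. Restricting the cubic part to that line (v = 0) leaves -u**3 ≠ 0, so f is not divisible by v and the branch is v² ≈ u**3 to lowest order — this is a cusp.
Classification: cusp.


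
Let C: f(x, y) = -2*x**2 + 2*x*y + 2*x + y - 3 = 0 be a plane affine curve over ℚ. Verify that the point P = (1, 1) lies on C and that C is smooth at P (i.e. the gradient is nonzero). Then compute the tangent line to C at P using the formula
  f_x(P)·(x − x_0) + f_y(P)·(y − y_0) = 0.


Tangent line at P: 3*y - 3 = 0.

Step 1: f(1, 1) = 0, so P lies on C.
Step 2: partial derivatives
  f_x(x, y) = -4*x + 2*y + 2, f_y(x, y) = 2*x + 1.
  f_x(P) = 0, f_y(P) = 3 (gradient nonzero, so P is smooth).
Step 3: tangent line at P: 0·(x − 1) + 3·(y − 1) = 0.
Expanding: 3*y - 3 = 0.


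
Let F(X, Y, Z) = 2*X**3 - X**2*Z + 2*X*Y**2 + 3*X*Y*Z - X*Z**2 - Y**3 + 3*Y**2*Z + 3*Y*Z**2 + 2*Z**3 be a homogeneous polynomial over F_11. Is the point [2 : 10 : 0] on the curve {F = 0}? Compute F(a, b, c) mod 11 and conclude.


F(2,10,0) ≡ 10 (mod 11); P is NOT on the curve.

Evaluate F(2, 10, 0) term-by-term (mod 11).
  2*X**3 ↦ 2·8·1·1 = 16
  -X**2*Z ↦ -1·4·1·0 = 0
  2*X*Y**2 ↦ 2·2·100·1 = 400
  3*X*Y*Z ↦ 3·2·10·0 = 0
  -X*Z**2 ↦ -1·2·1·0 = 0
  -Y**3 ↦ -1·1·1000·1 = -1000
  3*Y**2*Z ↦ 3·1·100·0 = 0
  3*Y*Z**2 ↦ 3·1·10·0 = 0
  2*Z**3 ↦ 2·1·1·0 = 0
Sum: F(2, 10, 0) = (16) + (0) + (400) + (0) + (0) + (-1000) + (0) + (0) + (0) = -584.
Reducing mod 11: -584 ≡ 10 (mod 11).
Since F(a, b, c) ≡ 10 ≠ 0 (mod 11), P does NOT lie on the curve.


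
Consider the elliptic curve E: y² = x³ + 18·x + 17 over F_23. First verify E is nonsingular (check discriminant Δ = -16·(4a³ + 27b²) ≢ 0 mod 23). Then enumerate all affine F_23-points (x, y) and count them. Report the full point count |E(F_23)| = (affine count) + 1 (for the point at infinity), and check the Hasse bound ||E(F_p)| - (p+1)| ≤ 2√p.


Affine points = {(1, 6), (1, 17), (3, 11), (3, 12), (5, 5), (5, 18), (7, 7), (7, 16), (8, 11), (8, 12), (10, 1), (10, 22), (12, 11), (12, 12), (14, 0), (16, 10), (16, 13), (18, 3), (18, 20)}; affine count = 19; |E(F_23)| = 20.

Discriminant check: Δ ∝ 4a³ + 27b² = 4·18³ + 27·17² = 4·5832 + 27·289 ≡ 12 (mod 23). Nonzero ⇒ E is nonsingular.
For each x ∈ F_23, compute rhs = x³ + 18·x + 17 mod 23, then count y ∈ F_23 with y² ≡ rhs.
  x = 0: rhs = 17, matching y values: none (0 points).
  x = 1: rhs = 13, matching y values: 6, 17 (2 points).
  x = 2: rhs = 15, matching y values: none (0 points).
  x = 3: rhs = 6, matching y values: 11, 12 (2 points).
  x = 4: rhs = 15, matching y values: none (0 points).
  x = 5: rhs = 2, matching y values: 5, 18 (2 points).
  x = 6: rhs = 19, matching y values: none (0 points).
  x = 7: rhs = 3, matching y values: 7, 16 (2 points).
  x = 8: rhs = 6, matching y values: 11, 12 (2 points).
  x = 9: rhs = 11, matching y values: none (0 points).
  x = 10: rhs = 1, matching y values: 1, 22 (2 points).
  x = 11: rhs = 5, matching y values: none (0 points).
  x = 12: rhs = 6, matching y values: 11, 12 (2 points).
  x = 13: rhs = 10, matching y values: none (0 points).
  x = 14: rhs = 0, matching y values: 0 (1 points).
  x = 15: rhs = 5, matching y values: none (0 points).
  x = 16: rhs = 8, matching y values: 10, 13 (2 points).
  x = 17: rhs = 15, matching y values: none (0 points).
  x = 18: rhs = 9, matching y values: 3, 20 (2 points).
  x = 19: rhs = 19, matching y values: none (0 points).
  x = 20: rhs = 5, matching y values: none (0 points).
  x = 21: rhs = 19, matching y values: none (0 points).
  x = 22: rhs = 21, matching y values: none (0 points).
Total affine count: 19.
Full point count |E(F_23)| = 19 + 1 = 20.
Hasse bound: |20 − (23+1)| = |-4| = 4 ≤ 2√23 ≈ 9.5917 ✓.


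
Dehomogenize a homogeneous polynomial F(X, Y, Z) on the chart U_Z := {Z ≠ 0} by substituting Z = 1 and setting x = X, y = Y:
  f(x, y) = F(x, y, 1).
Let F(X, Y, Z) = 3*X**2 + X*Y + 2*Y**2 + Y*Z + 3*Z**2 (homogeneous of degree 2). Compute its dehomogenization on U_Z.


f(x, y) = 3*x**2 + x*y + 2*y**2 + y + 3

On U_Z we set Z = 1. Each monomial c·X^i·Y^j·Z^k in F becomes c·x^i·y^j·1^k = c·x^i·y^j.
Substituting Z = 1: F(X, Y, 1) = 3*x**2 + x*y + 2*y**2 + y + 3.
Note: deg(f) ≤ deg(F) = 2; strict inequality happens when F is divisible by Z (lost terms).


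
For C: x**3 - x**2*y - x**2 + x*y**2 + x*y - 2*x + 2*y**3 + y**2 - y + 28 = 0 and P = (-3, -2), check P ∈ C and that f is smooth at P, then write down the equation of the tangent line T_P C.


Tangent line at P: 21*x + 19*y + 101 = 0.

Step 1: f(-3, -2) = 0, so P lies on C.
Step 2: partial derivatives
  f_x(x, y) = 3*x**2 - 2*x*y - 2*x + y**2 + y - 2, f_y(x, y) = -x**2 + 2*x*y + x + 6*y**2 + 2*y - 1.
  f_x(P) = 21, f_y(P) = 19 (gradient nonzero, so P is smooth).
Step 3: tangent line at P: 21·(x − -3) + 19·(y − -2) = 0.
Expanding: 21*x + 19*y + 101 = 0.


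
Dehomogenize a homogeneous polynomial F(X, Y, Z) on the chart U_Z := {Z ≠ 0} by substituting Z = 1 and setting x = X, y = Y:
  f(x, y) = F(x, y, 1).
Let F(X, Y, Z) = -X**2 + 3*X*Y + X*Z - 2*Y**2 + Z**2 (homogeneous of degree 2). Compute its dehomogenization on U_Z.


f(x, y) = -x**2 + 3*x*y + x - 2*y**2 + 1

On U_Z we set Z = 1. Each monomial c·X^i·Y^j·Z^k in F becomes c·x^i·y^j·1^k = c·x^i·y^j.
Substituting Z = 1: F(X, Y, 1) = -x**2 + 3*x*y + x - 2*y**2 + 1.
Note: deg(f) ≤ deg(F) = 2; strict inequality happens when F is divisible by Z (lost terms).


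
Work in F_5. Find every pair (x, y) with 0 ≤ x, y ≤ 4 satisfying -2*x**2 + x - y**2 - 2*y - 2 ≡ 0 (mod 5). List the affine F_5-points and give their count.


Affine F_5-points: {(0, 1), (0, 2), (3, 1), (3, 2), (4, 0), (4, 3)}; count = 6.

For each of the 25 pairs (x, y) ∈ F_5², evaluate f(x, y) mod 5. Record the zeros.
  x = 0: [0↦3, 1↦0, 2↦0, 3↦3, 4↦4]  zeros at y ∈ {1, 2}
  x = 1: [0↦2, 1↦4, 2↦4, 3↦2, 4↦3]  zeros at y ∈ ∅
  x = 2: [0↦2, 1↦4, 2↦4, 3↦2, 4↦3]  zeros at y ∈ ∅
  x = 3: [0↦3, 1↦0, 2↦0, 3↦3, 4↦4]  zeros at y ∈ {1, 2}
  x = 4: [0↦0, 1↦2, 2↦2, 3↦0, 4↦1]  zeros at y ∈ {0, 3}
Collecting zeros: affine points = {(0, 1), (0, 2), (3, 1), (3, 2), (4, 0), (4, 3)}.
Total count |C(F_5)_aff| = 6.


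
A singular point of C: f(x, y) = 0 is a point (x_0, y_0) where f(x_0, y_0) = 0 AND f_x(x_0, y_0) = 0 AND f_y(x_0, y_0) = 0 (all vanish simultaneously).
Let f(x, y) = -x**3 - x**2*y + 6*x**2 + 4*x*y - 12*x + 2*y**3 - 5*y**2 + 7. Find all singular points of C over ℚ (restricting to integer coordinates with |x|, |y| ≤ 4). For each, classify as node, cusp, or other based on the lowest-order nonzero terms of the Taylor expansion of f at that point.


Singular points: {(2, 1)}; classification: node.

Compute partial derivatives:
  f_x = -3*x**2 - 2*x*y + 12*x + 4*y - 12.
  f_y = -x**2 + 4*x + 6*y**2 - 10*y.
Scan x_0 ∈ {−4, ..., 4}. For each x_0, f_y(x_0, y) is a polynomial in y; find its integer roots y ∈ {−4, ..., 4}, then test f_x and f at those candidates.
  x = -4: f_y(-4, y) = 6*y**2 - 10*y - 32; no integer root y with |y| ≤ 4.
  x = -3: f_y(-3, y) = 6*y**2 - 10*y - 21; no integer root y with |y| ≤ 4.
  x = -2: f_y(-2, y) = 6*y**2 - 10*y - 12; no integer root y with |y| ≤ 4.
  x = -1: f_y(-1, y) = 6*y**2 - 10*y - 5; no integer root y with |y| ≤ 4.
  x = 0: f_y(0, y) = 6*y**2 - 10*y; vanishes at y ∈ {0}. (0, 0): f_x = -12 ≠ 0.
  x = 1: f_y(1, y) = 6*y**2 - 10*y + 3; no integer root y with |y| ≤ 4.
  x = 2: f_y(2, y) = 6*y**2 - 10*y + 4; vanishes at y ∈ {1}. (2, 1): f_x = 0, f = 0 — SINGULAR.
  x = 3: f_y(3, y) = 6*y**2 - 10*y + 3; no integer root y with |y| ≤ 4.
  x = 4: f_y(4, y) = 6*y**2 - 10*y; vanishes at y ∈ {0}. (4, 0): f_x = -12 ≠ 0.
Only singular point on the grid: (2, 1).
Classify: substitute x = 2 + u, y = 1 + v and expand: f = -u**3 - u**2*v - u**2 + 2*v**3 + v**2.
No constant or linear terms (consistent with a singular point). Quadratic part: -u**2 + v**2. Cubic part: -u**3 - u**2*v + 2*v**3.
The quadratic part v**2 - u**2 = (v − u)(v + u) splits into two distinct linear factors, so there are two distinct tangent lines y − 1 = ±(x − 2) — this is a node (ordinary double point).
Classification: node.


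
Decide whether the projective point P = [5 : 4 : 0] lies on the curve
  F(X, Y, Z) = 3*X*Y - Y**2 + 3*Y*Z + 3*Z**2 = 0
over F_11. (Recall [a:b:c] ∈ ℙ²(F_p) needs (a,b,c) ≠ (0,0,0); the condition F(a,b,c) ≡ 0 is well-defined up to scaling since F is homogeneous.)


F(5,4,0) ≡ 0 (mod 11); P is on the curve.

Evaluate F(5, 4, 0) term-by-term (mod 11).
  3*X*Y ↦ 3·5·4·1 = 60
  -Y**2 ↦ -1·1·16·1 = -16
  3*Y*Z ↦ 3·1·4·0 = 0
  3*Z**2 ↦ 3·1·1·0 = 0
Sum: F(5, 4, 0) = (60) + (-16) + (0) + (0) = 44.
Reducing mod 11: 44 ≡ 0 (mod 11).
Since F(a, b, c) ≡ 0 (mod 11), P lies on the curve.


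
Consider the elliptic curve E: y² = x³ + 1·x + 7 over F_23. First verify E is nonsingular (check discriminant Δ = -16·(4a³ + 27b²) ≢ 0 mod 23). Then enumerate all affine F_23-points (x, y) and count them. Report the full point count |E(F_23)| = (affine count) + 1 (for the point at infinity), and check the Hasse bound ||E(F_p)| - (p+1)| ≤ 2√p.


Affine points = {(1, 3), (1, 20), (4, 11), (4, 12), (7, 9), (7, 14), (9, 3), (9, 20), (13, 3), (13, 20), (15, 4), (15, 19), (16, 5), (16, 18), (19, 10), (19, 13), (20, 0)}; affine count = 17; |E(F_23)| = 18.

Discriminant check: Δ ∝ 4a³ + 27b² = 4·1³ + 27·7² = 4·1 + 27·49 ≡ 16 (mod 23). Nonzero ⇒ E is nonsingular.
For each x ∈ F_23, compute rhs = x³ + 1·x + 7 mod 23, then count y ∈ F_23 with y² ≡ rhs.
  x = 0: rhs = 7, matching y values: none (0 points).
  x = 1: rhs = 9, matching y values: 3, 20 (2 points).
  x = 2: rhs = 17, matching y values: none (0 points).
  x = 3: rhs = 14, matching y values: none (0 points).
  x = 4: rhs = 6, matching y values: 11, 12 (2 points).
  x = 5: rhs = 22, matching y values: none (0 points).
  x = 6: rhs = 22, matching y values: none (0 points).
  x = 7: rhs = 12, matching y values: 9, 14 (2 points).
  x = 8: rhs = 21, matching y values: none (0 points).
  x = 9: rhs = 9, matching y values: 3, 20 (2 points).
  x = 10: rhs = 5, matching y values: none (0 points).
  x = 11: rhs = 15, matching y values: none (0 points).
  x = 12: rhs = 22, matching y values: none (0 points).
  x = 13: rhs = 9, matching y values: 3, 20 (2 points).
  x = 14: rhs = 5, matching y values: none (0 points).
  x = 15: rhs = 16, matching y values: 4, 19 (2 points).
  x = 16: rhs = 2, matching y values: 5, 18 (2 points).
  x = 17: rhs = 15, matching y values: none (0 points).
  x = 18: rhs = 15, matching y values: none (0 points).
  x = 19: rhs = 8, matching y values: 10, 13 (2 points).
  x = 20: rhs = 0, matching y values: 0 (1 points).
  x = 21: rhs = 20, matching y values: none (0 points).
  x = 22: rhs = 5, matching y values: none (0 points).
Total affine count: 17.
Full point count |E(F_23)| = 17 + 1 = 18.
Hasse bound: |18 − (23+1)| = |-6| = 6 ≤ 2√23 ≈ 9.5917 ✓.


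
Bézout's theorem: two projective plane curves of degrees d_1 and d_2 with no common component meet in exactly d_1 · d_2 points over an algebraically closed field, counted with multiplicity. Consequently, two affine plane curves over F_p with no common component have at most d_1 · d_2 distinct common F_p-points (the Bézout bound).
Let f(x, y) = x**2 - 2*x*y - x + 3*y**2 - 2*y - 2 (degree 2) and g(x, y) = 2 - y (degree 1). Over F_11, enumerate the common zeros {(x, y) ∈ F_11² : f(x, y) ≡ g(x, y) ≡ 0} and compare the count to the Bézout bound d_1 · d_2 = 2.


Common zeros: {(2, 2), (3, 2)}; count = 2; Bézout bound = 2.

deg(f) = 2, deg(g) = 1, so Bézout bound = 2.
Scan x ∈ F_11. For each x, list the y ∈ F_11 with f(x, y) ≡ 0 and those with g(x, y) ≡ 0 (mod 11); the common zeros in that column are the intersection.
  x = 0: f ≡ 0 at y ∈ ∅; g ≡ 0 at y ∈ {2}; common: ∅.
  x = 1: f ≡ 0 at y ∈ ∅; g ≡ 0 at y ∈ {2}; common: ∅.
  x = 2: f ≡ 0 at y ∈ {0, 2}; g ≡ 0 at y ∈ {2}; common: {2}.
  x = 3: f ≡ 0 at y ∈ {2, 8}; g ≡ 0 at y ∈ {2}; common: {2}.
  x = 4: f ≡ 0 at y ∈ ∅; g ≡ 0 at y ∈ {2}; common: ∅.
  x = 5: f ≡ 0 at y ∈ {5, 10}; g ≡ 0 at y ∈ {2}; common: ∅.
  x = 6: f ≡ 0 at y ∈ {5, 7}; g ≡ 0 at y ∈ {2}; common: ∅.
  x = 7: f ≡ 0 at y ∈ ∅; g ≡ 0 at y ∈ {2}; common: ∅.
  x = 8: f ≡ 0 at y ∈ ∅; g ≡ 0 at y ∈ {2}; common: ∅.
  x = 9: f ≡ 0 at y ∈ {7}; g ≡ 0 at y ∈ {2}; common: ∅.
  x = 10: f ≡ 0 at y ∈ {0}; g ≡ 0 at y ∈ {2}; common: ∅.
Collecting: common zeros = {(2, 2), (3, 2)}, so the count is 2.
Comparison with the Bézout bound: 2 ≤ 2 = deg(f)·deg(g), as expected for curves with no common component (the bound is attained).


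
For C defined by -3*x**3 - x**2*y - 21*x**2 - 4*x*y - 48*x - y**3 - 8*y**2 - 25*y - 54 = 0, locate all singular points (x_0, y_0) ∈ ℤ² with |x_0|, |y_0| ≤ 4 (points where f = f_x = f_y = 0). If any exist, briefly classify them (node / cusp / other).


Singular points: {(-2, -3)}; classification: cusp.

Compute partial derivatives:
  f_x = -9*x**2 - 2*x*y - 42*x - 4*y - 48.
  f_y = -x**2 - 4*x - 3*y**2 - 16*y - 25.
Scan x_0 ∈ {−4, ..., 4}. For each x_0, f_y(x_0, y) is a polynomial in y; find its integer roots y ∈ {−4, ..., 4}, then test f_x and f at those candidates.
  x = -4: f_y(-4, y) = -3*y**2 - 16*y - 25; no integer root y with |y| ≤ 4.
  x = -3: f_y(-3, y) = -3*y**2 - 16*y - 22; no integer root y with |y| ≤ 4.
  x = -2: f_y(-2, y) = -3*y**2 - 16*y - 21; vanishes at y ∈ {-3}. (-2, -3): f_x = 0, f = 0 — SINGULAR.
  x = -1: f_y(-1, y) = -3*y**2 - 16*y - 22; no integer root y with |y| ≤ 4.
  x = 0: f_y(0, y) = -3*y**2 - 16*y - 25; no integer root y with |y| ≤ 4.
  x = 1: f_y(1, y) = -3*y**2 - 16*y - 30; no integer root y with |y| ≤ 4.
  x = 2: f_y(2, y) = -3*y**2 - 16*y - 37; no integer root y with |y| ≤ 4.
  x = 3: f_y(3, y) = -3*y**2 - 16*y - 46; no integer root y with |y| ≤ 4.
  x = 4: f_y(4, y) = -3*y**2 - 16*y - 57; no integer root y with |y| ≤ 4.
Only singular point on the grid: (-2, -3).
Classify: substitute x = -2 + u, y = -3 + v and expand: f = -3*u**3 - u**2*v - v**3 + v**2.
No constant or linear terms (consistent with a singular point). Quadratic part: v**2. Cubic part: -3*u**3 - u**2*v - v**3.
The quadratic part v**2 is a perfect square, so there is a single (double) tangent line v = 0, i.e. y = -3. Restricting the cubic part to that line (v = 0) leaves -3*u**3 ≠ 0, so f is not divisible by v and the branch is v² ≈ 3*u**3 to lowest order — this is a cusp.
Classification: cusp.


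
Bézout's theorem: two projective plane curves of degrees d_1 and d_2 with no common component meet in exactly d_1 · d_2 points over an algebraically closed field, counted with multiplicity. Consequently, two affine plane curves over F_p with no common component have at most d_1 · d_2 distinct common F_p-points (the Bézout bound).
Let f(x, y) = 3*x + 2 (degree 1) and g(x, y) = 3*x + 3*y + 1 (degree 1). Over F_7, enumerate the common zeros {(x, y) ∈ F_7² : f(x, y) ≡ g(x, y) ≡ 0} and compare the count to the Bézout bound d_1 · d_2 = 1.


Common zeros: {(4, 5)}; count = 1; Bézout bound = 1.

deg(f) = 1, deg(g) = 1, so Bézout bound = 1.
Scan x ∈ F_7. For each x, list the y ∈ F_7 with f(x, y) ≡ 0 and those with g(x, y) ≡ 0 (mod 7); the common zeros in that column are the intersection.
  x = 0: f ≡ 0 at y ∈ ∅; g ≡ 0 at y ∈ {2}; common: ∅.
  x = 1: f ≡ 0 at y ∈ ∅; g ≡ 0 at y ∈ {1}; common: ∅.
  x = 2: f ≡ 0 at y ∈ ∅; g ≡ 0 at y ∈ {0}; common: ∅.
  x = 3: f ≡ 0 at y ∈ ∅; g ≡ 0 at y ∈ {6}; common: ∅.
  x = 4: f ≡ 0 at y ∈ {0, 1, 2, 3, 4, 5, 6}; g ≡ 0 at y ∈ {5}; common: {5}.
  x = 5: f ≡ 0 at y ∈ ∅; g ≡ 0 at y ∈ {4}; common: ∅.
  x = 6: f ≡ 0 at y ∈ ∅; g ≡ 0 at y ∈ {3}; common: ∅.
Collecting: common zeros = {(4, 5)}, so the count is 1.
Comparison with the Bézout bound: 1 ≤ 1 = deg(f)·deg(g), as expected for curves with no common component (the bound is attained).


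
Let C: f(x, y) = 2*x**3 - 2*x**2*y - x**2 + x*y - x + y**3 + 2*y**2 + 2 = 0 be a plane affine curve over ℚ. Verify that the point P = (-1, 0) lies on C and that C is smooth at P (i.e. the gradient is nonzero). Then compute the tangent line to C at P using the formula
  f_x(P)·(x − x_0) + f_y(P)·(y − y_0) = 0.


Tangent line at P: 7*x - 3*y + 7 = 0.

Step 1: f(-1, 0) = 0, so P lies on C.
Step 2: partial derivatives
  f_x(x, y) = 6*x**2 - 4*x*y - 2*x + y - 1, f_y(x, y) = -2*x**2 + x + 3*y**2 + 4*y.
  f_x(P) = 7, f_y(P) = -3 (gradient nonzero, so P is smooth).
Step 3: tangent line at P: 7·(x − -1) + -3·(y − 0) = 0.
Expanding: 7*x - 3*y + 7 = 0.


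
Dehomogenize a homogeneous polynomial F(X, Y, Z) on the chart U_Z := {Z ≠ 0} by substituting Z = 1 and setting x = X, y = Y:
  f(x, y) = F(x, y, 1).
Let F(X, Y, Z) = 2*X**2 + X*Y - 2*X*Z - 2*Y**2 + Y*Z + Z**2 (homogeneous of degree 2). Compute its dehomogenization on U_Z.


f(x, y) = 2*x**2 + x*y - 2*x - 2*y**2 + y + 1

On U_Z we set Z = 1. Each monomial c·X^i·Y^j·Z^k in F becomes c·x^i·y^j·1^k = c·x^i·y^j.
Substituting Z = 1: F(X, Y, 1) = 2*x**2 + x*y - 2*x - 2*y**2 + y + 1.
Note: deg(f) ≤ deg(F) = 2; strict inequality happens when F is divisible by Z (lost terms).


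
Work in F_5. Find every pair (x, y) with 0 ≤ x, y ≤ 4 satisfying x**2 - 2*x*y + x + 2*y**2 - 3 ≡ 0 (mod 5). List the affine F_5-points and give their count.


Affine F_5-points: {(0, 2), (0, 3), (3, 1), (3, 2)}; count = 4.

For each of the 25 pairs (x, y) ∈ F_5², evaluate f(x, y) mod 5. Record the zeros.
  x = 0: [0↦2, 1↦4, 2↦0, 3↦0, 4↦4]  zeros at y ∈ {2, 3}
  x = 1: [0↦4, 1↦4, 2↦3, 3↦1, 4↦3]  zeros at y ∈ ∅
  x = 2: [0↦3, 1↦1, 2↦3, 3↦4, 4↦4]  zeros at y ∈ ∅
  x = 3: [0↦4, 1↦0, 2↦0, 3↦4, 4↦2]  zeros at y ∈ {1, 2}
  x = 4: [0↦2, 1↦1, 2↦4, 3↦1, 4↦2]  zeros at y ∈ ∅
Collecting zeros: affine points = {(0, 2), (0, 3), (3, 1), (3, 2)}.
Total count |C(F_5)_aff| = 4.


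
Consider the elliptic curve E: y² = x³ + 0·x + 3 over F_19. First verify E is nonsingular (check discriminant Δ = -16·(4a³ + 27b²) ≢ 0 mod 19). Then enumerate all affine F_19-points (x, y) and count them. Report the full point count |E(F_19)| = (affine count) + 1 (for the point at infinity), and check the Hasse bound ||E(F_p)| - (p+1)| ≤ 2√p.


Affine points = {(1, 2), (1, 17), (2, 7), (2, 12), (3, 7), (3, 12), (7, 2), (7, 17), (11, 2), (11, 17), (14, 7), (14, 12)}; affine count = 12; |E(F_19)| = 13.

Discriminant check: Δ ∝ 4a³ + 27b² = 4·0³ + 27·3² = 4·0 + 27·9 ≡ 15 (mod 19). Nonzero ⇒ E is nonsingular.
For each x ∈ F_19, compute rhs = x³ + 0·x + 3 mod 19, then count y ∈ F_19 with y² ≡ rhs.
  x = 0: rhs = 3, matching y values: none (0 points).
  x = 1: rhs = 4, matching y values: 2, 17 (2 points).
  x = 2: rhs = 11, matching y values: 7, 12 (2 points).
  x = 3: rhs = 11, matching y values: 7, 12 (2 points).
  x = 4: rhs = 10, matching y values: none (0 points).
  x = 5: rhs = 14, matching y values: none (0 points).
  x = 6: rhs = 10, matching y values: none (0 points).
  x = 7: rhs = 4, matching y values: 2, 17 (2 points).
  x = 8: rhs = 2, matching y values: none (0 points).
  x = 9: rhs = 10, matching y values: none (0 points).
  x = 10: rhs = 15, matching y values: none (0 points).
  x = 11: rhs = 4, matching y values: 2, 17 (2 points).
  x = 12: rhs = 2, matching y values: none (0 points).
  x = 13: rhs = 15, matching y values: none (0 points).
  x = 14: rhs = 11, matching y values: 7, 12 (2 points).
  x = 15: rhs = 15, matching y values: none (0 points).
  x = 16: rhs = 14, matching y values: none (0 points).
  x = 17: rhs = 14, matching y values: none (0 points).
  x = 18: rhs = 2, matching y values: none (0 points).
Total affine count: 12.
Full point count |E(F_19)| = 12 + 1 = 13.
Hasse bound: |13 − (19+1)| = |-7| = 7 ≤ 2√19 ≈ 8.7178 ✓.
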